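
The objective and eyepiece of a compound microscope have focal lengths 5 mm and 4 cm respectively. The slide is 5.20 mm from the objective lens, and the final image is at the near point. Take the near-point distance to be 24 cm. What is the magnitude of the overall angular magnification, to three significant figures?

Convert to cm: f_obj = 5 mm = 0.5 cm; d_o = 5.20 mm = 0.52 cm.
Objective: 1/d_i = 1/f_obj - 1/d_o = 1/0.5 - 1/0.52 = 0.07692 cm^-1, so d_i = 13.000 cm.
m_obj = -d_i/d_o = -13.000/0.52 = -25.000.
Eyepiece angular magnification (image at near point): M_eye = 1 + D/f_e = 1 + 24/4 = 7.000.
Overall M = m_obj x M_eye = (-25.000)(7.000) = -175.00.
|M| = 175.00.

175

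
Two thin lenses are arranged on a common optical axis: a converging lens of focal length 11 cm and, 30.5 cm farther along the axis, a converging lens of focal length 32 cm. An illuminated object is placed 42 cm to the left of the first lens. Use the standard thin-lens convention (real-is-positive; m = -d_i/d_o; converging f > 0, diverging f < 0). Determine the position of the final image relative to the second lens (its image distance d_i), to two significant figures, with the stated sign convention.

Lens 1: 1/d_i1 = 1/f_1 - 1/d_o1 = 1/11 - 1/42 = 0.06710 cm^-1, so d_i1 = 14.903 cm.
That image sits 15.597 cm in front of the second lens, so d_o2 = 15.597 cm.
Lens 2: 1/d_i2 = 1/f_2 - 1/d_o2 = 1/32 - 1/(15.597) = -0.03287 cm^-1, so d_i2 = -30.427 cm.

-30 cm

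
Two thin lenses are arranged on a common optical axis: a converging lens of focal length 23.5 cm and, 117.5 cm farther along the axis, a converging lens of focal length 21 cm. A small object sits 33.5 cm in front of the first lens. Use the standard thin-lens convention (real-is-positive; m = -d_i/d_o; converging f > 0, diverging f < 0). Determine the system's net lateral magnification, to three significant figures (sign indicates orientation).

Lens 1: 1/d_i1 = 1/f_1 - 1/d_o1 = 1/23.5 - 1/33.5 = 0.01270 cm^-1, so d_i1 = 78.725 cm.
m_1 = -(78.725)/33.5 = -2.3500.
The intermediate image is 78.725 cm to the right of lens 1, so d_o2 = L - d_i1 = 117.5 - 78.725 = 38.775 cm.
Lens 2: 1/d_i2 = 1/f_2 - 1/d_o2 = 1/21 - 1/(38.775) = 0.02183 cm^-1, so d_i2 = 45.810 cm.
m_2 = -(45.810)/(38.775) = -1.1814.
Overall magnification: m = m_1 m_2 = 2.7764.

2.78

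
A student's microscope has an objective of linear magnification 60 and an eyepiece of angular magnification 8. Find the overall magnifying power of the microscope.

The overall magnification of a compound microscope is the product of the objective and eyepiece magnifications:
M = M_obj x M_eye = 60 x 8 = 480.

480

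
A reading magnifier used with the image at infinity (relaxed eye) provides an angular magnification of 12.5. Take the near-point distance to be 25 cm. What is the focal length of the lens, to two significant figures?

2.0 cm

For the image at infinity, M = D/f.
f = D/M = 25/12.5 = 2.000 cm.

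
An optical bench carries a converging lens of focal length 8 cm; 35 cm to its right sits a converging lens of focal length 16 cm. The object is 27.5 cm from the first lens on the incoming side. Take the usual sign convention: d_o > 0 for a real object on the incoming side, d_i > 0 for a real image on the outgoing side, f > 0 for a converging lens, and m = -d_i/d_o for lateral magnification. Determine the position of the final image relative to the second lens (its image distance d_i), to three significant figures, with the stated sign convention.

Lens 1: 1/d_i1 = 1/f_1 - 1/d_o1 = 1/8 - 1/27.5 = 0.08864 cm^-1, so d_i1 = 11.282 cm.
The intermediate image is 11.282 cm to the right of lens 1, so d_o2 = L - d_i1 = 35 - 11.282 = 23.718 cm.
Lens 2: 1/d_i2 = 1/f_2 - 1/d_o2 = 1/16 - 1/(23.718) = 0.02034 cm^-1, so d_i2 = 49.169 cm.

49.2 cm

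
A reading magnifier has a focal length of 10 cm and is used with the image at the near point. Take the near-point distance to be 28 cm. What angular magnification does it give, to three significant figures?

3.80

M = 1 + D/f = 1 + 28/10 = 3.800.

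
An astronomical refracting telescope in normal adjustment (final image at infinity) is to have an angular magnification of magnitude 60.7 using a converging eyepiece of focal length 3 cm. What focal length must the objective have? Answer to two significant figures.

|M| = f_obj/|f_eye|, so f_obj = |M| x |f_eye| = 60.7 x 3 = 182.100 cm.

180 cm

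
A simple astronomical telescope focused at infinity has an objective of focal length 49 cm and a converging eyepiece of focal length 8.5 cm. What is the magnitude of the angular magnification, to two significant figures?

5.8

|M| = f_obj/|f_eye| = 49/8.5 = 5.765.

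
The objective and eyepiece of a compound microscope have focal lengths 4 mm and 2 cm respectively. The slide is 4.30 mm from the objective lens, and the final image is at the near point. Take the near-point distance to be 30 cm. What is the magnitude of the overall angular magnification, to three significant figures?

213

Convert to cm: f_obj = 4 mm = 0.4 cm; d_o = 4.30 mm = 0.43 cm.
Objective: 1/d_i = 1/f_obj - 1/d_o = 1/0.4 - 1/0.43 = 0.17442 cm^-1, so d_i = 5.733 cm.
m_obj = -d_i/d_o = -5.733/0.43 = -13.333.
Eyepiece angular magnification (image at near point): M_eye = 1 + D/f_e = 1 + 30/2 = 16.000.
Overall M = m_obj x M_eye = (-13.333)(16.000) = -213.33.
|M| = 213.33.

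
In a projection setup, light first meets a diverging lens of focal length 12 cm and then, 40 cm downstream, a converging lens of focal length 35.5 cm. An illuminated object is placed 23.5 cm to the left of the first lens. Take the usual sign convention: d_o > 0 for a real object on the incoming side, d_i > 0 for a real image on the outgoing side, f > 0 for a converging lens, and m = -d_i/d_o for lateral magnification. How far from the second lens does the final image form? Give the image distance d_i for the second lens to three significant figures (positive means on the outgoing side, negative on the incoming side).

137 cm

Lens 1: 1/d_i1 = 1/f_1 - 1/d_o1 = 1/(-12) - 1/23.5 = -0.12589 cm^-1, so d_i1 = -7.944 cm.
With d_i1 < 0 the first image is virtual and lies on the object side; the object distance for lens 2 is d_o2 = 40 - (-7.944) = 47.944 cm.
Lens 2: 1/d_i2 = 1/f_2 - 1/d_o2 = 1/35.5 - 1/(47.944) = 0.00731 cm^-1, so d_i2 = 136.776 cm.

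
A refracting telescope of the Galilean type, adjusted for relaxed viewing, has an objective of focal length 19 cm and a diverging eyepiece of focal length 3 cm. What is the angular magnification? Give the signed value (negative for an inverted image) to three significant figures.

6.33

M = -f_obj/f_eye = -19/(-3) = 6.333.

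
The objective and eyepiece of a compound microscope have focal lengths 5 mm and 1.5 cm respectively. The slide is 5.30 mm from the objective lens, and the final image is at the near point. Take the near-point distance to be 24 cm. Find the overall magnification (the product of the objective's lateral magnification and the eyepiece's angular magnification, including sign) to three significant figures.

Convert to cm: f_obj = 5 mm = 0.5 cm; d_o = 5.30 mm = 0.53 cm.
Objective: 1/d_i = 1/f_obj - 1/d_o = 1/0.5 - 1/0.53 = 0.11321 cm^-1, so d_i = 8.833 cm.
m_obj = -d_i/d_o = -8.833/0.53 = -16.667.
Eyepiece angular magnification (image at near point): M_eye = 1 + D/f_e = 1 + 24/1.5 = 17.000.
Overall M = m_obj x M_eye = (-16.667)(17.000) = -283.33.

-283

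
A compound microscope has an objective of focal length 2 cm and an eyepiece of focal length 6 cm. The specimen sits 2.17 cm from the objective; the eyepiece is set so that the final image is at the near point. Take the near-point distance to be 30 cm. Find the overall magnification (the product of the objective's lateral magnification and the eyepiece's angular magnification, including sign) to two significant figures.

-71

Objective: 1/d_i = 1/f_obj - 1/d_o = 1/2 - 1/2.17 = 0.03917 cm^-1, so d_i = 25.529 cm.
m_obj = -d_i/d_o = -25.529/2.17 = -11.765.
Eyepiece angular magnification (image at near point): M_eye = 1 + D/f_e = 1 + 30/6 = 6.000.
Overall M = m_obj x M_eye = (-11.765)(6.000) = -70.59.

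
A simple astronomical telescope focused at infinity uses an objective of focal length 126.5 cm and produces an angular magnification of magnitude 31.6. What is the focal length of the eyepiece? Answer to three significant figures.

|M| = f_obj/f_eye, so f_eye = f_obj/|M| = 126.5/31.6 = 4.003 cm.

4.00 cm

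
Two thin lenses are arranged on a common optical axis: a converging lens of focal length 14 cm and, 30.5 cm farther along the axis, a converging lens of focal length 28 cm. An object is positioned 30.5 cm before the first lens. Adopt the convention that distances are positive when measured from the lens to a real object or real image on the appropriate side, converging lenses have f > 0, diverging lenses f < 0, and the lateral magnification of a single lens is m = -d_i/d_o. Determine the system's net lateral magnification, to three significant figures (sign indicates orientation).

Lens 1: 1/d_i1 = 1/f_1 - 1/d_o1 = 1/14 - 1/30.5 = 0.03864 cm^-1, so d_i1 = 25.879 cm.
m_1 = -(25.879)/30.5 = -0.8485.
That image sits 4.621 cm in front of the second lens, so d_o2 = 4.621 cm.
Lens 2: 1/d_i2 = 1/f_2 - 1/d_o2 = 1/28 - 1/(4.621) = -0.18068 cm^-1, so d_i2 = -5.535 cm.
m_2 = -(-5.535)/(4.621) = 1.1977.
Total m = m_1 x m_2 = (-0.8485)(1.1977) = -1.0162.

-1.02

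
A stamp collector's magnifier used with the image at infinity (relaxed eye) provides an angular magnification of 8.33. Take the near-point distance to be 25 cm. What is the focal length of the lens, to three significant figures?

For the image at infinity, M = D/f.
f = D/M = 25/8.33 = 3.001 cm.

3.00 cm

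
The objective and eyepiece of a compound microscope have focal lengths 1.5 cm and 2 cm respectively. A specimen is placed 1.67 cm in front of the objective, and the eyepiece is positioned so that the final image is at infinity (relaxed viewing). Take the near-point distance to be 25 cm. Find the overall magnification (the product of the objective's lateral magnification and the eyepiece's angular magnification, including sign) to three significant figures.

Objective: 1/d_i = 1/f_obj - 1/d_o = 1/1.5 - 1/1.67 = 0.06786 cm^-1, so d_i = 14.735 cm.
m_obj = -d_i/d_o = -14.735/1.67 = -8.824.
Eyepiece angular magnification (image at infinity): M_eye = D/f_e = 25/2 = 12.500.
Overall M = m_obj x M_eye = (-8.824)(12.500) = -110.29.

-110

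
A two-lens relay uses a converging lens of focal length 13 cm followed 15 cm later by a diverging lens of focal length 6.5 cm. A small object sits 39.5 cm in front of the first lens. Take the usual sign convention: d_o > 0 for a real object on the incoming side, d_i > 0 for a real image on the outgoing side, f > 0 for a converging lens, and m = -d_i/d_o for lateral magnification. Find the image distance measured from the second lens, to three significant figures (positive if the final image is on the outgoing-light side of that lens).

First lens: d_i1 = 1/(1/13 - 1/39.5) = 19.377 cm.
This image would form 19.377 cm past lens 1, i.e. 4.377 cm beyond lens 2, so it is a virtual object for lens 2: d_o2 = 15 - 19.377 = -4.377 cm.
Second lens: d_i2 = 1/(1/(-6.5) - 1/(-4.377)) = 13.404 cm.

13.4 cm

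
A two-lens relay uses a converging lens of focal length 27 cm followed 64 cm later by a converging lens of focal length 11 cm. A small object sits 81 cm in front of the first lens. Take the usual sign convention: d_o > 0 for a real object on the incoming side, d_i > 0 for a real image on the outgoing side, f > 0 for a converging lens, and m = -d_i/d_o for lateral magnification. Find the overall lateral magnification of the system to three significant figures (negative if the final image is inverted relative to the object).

0.440

Lens 1: 1/d_i1 = 1/f_1 - 1/d_o1 = 1/27 - 1/81 = 0.02469 cm^-1, so d_i1 = 40.500 cm.
m_1 = -(40.500)/81 = -0.5000.
That image sits 23.500 cm in front of the second lens, so d_o2 = 23.500 cm.
Lens 2: 1/d_i2 = 1/f_2 - 1/d_o2 = 1/11 - 1/(23.500) = 0.04836 cm^-1, so d_i2 = 20.680 cm.
m_2 = -(20.680)/(23.500) = -0.8800.
Total m = m_1 x m_2 = (-0.5000)(-0.8800) = 0.4400.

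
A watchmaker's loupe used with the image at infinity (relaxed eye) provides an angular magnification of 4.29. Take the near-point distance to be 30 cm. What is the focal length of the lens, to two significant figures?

7.0 cm

For the image at infinity, M = D/f.
f = D/M = 30/4.29 = 6.993 cm.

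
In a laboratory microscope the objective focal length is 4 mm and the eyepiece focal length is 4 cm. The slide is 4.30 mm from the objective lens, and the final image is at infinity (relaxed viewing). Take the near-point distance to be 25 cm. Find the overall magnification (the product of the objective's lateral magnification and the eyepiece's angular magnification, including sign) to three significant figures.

-83.3

Convert to cm: f_obj = 4 mm = 0.4 cm; d_o = 4.30 mm = 0.43 cm.
Objective: 1/d_i = 1/f_obj - 1/d_o = 1/0.4 - 1/0.43 = 0.17442 cm^-1, so d_i = 5.733 cm.
m_obj = -d_i/d_o = -5.733/0.43 = -13.333.
Eyepiece angular magnification (image at infinity): M_eye = D/f_e = 25/4 = 6.250.
Overall M = m_obj x M_eye = (-13.333)(6.250) = -83.33.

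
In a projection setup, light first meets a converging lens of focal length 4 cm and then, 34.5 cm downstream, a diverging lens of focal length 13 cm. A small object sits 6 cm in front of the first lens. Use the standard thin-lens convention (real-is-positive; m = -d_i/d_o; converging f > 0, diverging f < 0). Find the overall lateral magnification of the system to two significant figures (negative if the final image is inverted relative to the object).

Applying the thin-lens equation to the first lens, 1/4 = 1/6 + 1/d_i1, which gives d_i1 = 12.000 cm.
Its lateral magnification is m_1 = -d_i1/d_o1 = -(12.000)/6 = -2.0000.
Object distance for lens 2: d_o2 = 34.5 - 12.000 = 22.500 cm.
Applying the thin-lens equation again with f_2 = -13 cm and d_o2 = 22.500 cm gives d_i2 = -8.239 cm.
m_2 = -(-8.239)/(22.500) = 0.3662.
Overall magnification: m = m_1 m_2 = -0.7324.

-0.73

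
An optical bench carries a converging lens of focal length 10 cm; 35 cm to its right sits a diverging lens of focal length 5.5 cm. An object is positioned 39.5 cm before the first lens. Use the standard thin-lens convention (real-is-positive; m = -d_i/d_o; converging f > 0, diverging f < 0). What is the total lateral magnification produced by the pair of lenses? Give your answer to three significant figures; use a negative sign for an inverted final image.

First lens: d_i1 = 1/(1/10 - 1/39.5) = 13.390 cm.
m_1 = -(13.390)/39.5 = -0.3390.
The intermediate image is 13.390 cm to the right of lens 1, so d_o2 = L - d_i1 = 35 - 13.390 = 21.610 cm.
Second lens: d_i2 = 1/(1/(-5.5) - 1/(21.610)) = -4.384 cm.
m_2 = -(-4.384)/(21.610) = 0.2029.
Overall magnification: m = m_1 m_2 = -0.0688.

-0.0688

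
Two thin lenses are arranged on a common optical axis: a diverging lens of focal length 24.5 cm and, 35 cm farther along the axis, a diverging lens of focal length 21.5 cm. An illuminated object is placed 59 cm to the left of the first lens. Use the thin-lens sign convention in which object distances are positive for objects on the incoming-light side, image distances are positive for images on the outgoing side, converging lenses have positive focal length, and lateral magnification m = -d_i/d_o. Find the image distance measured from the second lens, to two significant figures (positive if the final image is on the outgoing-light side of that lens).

Applying the thin-lens equation to the first lens, 1/(-24.5) = 1/59 + 1/d_i1, which gives d_i1 = -17.311 cm.
The intermediate image is virtual, 17.311 cm to the left of lens 1, so d_o2 = L - d_i1 = 35 - (-17.311) = 52.311 cm.
Applying the thin-lens equation again with f_2 = -21.5 cm and d_o2 = 52.311 cm gives d_i2 = -15.237 cm.

-15 cm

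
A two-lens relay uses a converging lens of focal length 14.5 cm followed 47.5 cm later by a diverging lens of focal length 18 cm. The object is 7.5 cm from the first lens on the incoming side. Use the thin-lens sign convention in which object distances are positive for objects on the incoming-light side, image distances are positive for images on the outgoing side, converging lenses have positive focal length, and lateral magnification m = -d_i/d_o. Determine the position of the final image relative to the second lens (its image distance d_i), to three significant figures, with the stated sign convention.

Applying the thin-lens equation to the first lens, 1/14.5 = 1/7.5 + 1/d_i1, which gives d_i1 = -15.536 cm.
With d_i1 < 0 the first image is virtual and lies on the object side; the object distance for lens 2 is d_o2 = 47.5 - (-15.536) = 63.036 cm.
Applying the thin-lens equation again with f_2 = -18 cm and d_o2 = 63.036 cm gives d_i2 = -14.002 cm.

-14.0 cm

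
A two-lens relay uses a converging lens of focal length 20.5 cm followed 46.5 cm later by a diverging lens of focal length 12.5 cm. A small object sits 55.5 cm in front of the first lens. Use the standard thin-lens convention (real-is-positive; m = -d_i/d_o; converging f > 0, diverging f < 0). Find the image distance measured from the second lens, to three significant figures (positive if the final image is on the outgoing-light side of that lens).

-6.60 cm

Lens 1: 1/d_i1 = 1/f_1 - 1/d_o1 = 1/20.5 - 1/55.5 = 0.03076 cm^-1, so d_i1 = 32.507 cm.
The intermediate image is 32.507 cm to the right of lens 1, so d_o2 = L - d_i1 = 46.5 - 32.507 = 13.993 cm.
Lens 2: 1/d_i2 = 1/f_2 - 1/d_o2 = 1/(-12.5) - 1/(13.993) = -0.15147 cm^-1, so d_i2 = -6.602 cm.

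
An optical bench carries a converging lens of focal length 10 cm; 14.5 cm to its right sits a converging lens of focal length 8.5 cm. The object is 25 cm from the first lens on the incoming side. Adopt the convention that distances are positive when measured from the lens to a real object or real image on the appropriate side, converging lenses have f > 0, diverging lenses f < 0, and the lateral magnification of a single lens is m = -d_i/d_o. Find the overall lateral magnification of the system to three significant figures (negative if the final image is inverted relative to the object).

-0.531

Lens 1: 1/d_i1 = 1/f_1 - 1/d_o1 = 1/10 - 1/25 = 0.06000 cm^-1, so d_i1 = 16.667 cm.
m_1 = -(16.667)/25 = -0.6667.
This image would form 16.667 cm past lens 1, i.e. 2.167 cm beyond lens 2, so it is a virtual object for lens 2: d_o2 = 14.5 - 16.667 = -2.167 cm.
Lens 2: 1/d_i2 = 1/f_2 - 1/d_o2 = 1/8.5 - 1/(-2.167) = 0.57919 cm^-1, so d_i2 = 1.727 cm.
m_2 = -(1.727)/(-2.167) = 0.7969.
Total m = m_1 x m_2 = (-0.6667)(0.7969) = -0.5312.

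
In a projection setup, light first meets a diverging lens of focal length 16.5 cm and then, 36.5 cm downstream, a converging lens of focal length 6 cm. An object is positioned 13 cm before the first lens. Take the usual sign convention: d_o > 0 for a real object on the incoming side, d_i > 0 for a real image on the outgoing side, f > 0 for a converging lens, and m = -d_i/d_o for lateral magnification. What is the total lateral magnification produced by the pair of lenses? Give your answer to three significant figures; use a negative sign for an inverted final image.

-0.0888

Lens 1: 1/d_i1 = 1/f_1 - 1/d_o1 = 1/(-16.5) - 1/13 = -0.13753 cm^-1, so d_i1 = -7.271 cm.
m_1 = -(-7.271)/13 = 0.5593.
The intermediate image is virtual, 7.271 cm to the left of lens 1, so d_o2 = L - d_i1 = 36.5 - (-7.271) = 43.771 cm.
Lens 2: 1/d_i2 = 1/f_2 - 1/d_o2 = 1/6 - 1/(43.771) = 0.14382 cm^-1, so d_i2 = 6.953 cm.
m_2 = -(6.953)/(43.771) = -0.1589.
Total m = m_1 x m_2 = (0.5593)(-0.1589) = -0.0888.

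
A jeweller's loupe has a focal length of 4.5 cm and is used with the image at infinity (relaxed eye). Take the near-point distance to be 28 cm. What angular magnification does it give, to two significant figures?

6.2

M = D/f = 28/4.5 = 6.222.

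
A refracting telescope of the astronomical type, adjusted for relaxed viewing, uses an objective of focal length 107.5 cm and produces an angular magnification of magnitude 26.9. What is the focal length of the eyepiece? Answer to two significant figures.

|M| = f_obj/f_eye, so f_eye = f_obj/|M| = 107.5/26.9 = 3.996 cm.

4.0 cm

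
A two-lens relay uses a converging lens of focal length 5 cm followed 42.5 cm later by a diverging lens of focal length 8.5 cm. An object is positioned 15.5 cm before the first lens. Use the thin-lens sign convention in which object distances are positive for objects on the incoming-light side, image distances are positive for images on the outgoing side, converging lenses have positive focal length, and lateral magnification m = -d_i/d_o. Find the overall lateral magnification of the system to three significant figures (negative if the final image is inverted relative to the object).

First lens: d_i1 = 1/(1/5 - 1/15.5) = 7.381 cm.
m_1 = -(7.381)/15.5 = -0.4762.
Object distance for lens 2: d_o2 = 42.5 - 7.381 = 35.119 cm.
Second lens: d_i2 = 1/(1/(-8.5) - 1/(35.119)) = -6.844 cm.
m_2 = -(-6.844)/(35.119) = 0.1949.
The system's lateral magnification is m_1 m_2 = (-0.4762)(0.1949) = -0.0928.

-0.0928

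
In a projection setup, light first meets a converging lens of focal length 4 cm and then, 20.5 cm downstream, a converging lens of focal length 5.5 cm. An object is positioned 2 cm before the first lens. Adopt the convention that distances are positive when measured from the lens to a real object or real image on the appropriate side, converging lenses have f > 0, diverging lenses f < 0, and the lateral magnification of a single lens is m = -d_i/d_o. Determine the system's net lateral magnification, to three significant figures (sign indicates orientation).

First lens: d_i1 = 1/(1/4 - 1/2) = -4.000 cm.
m_1 = -(-4.000)/2 = 2.0000.
The intermediate image is virtual, 4.000 cm to the left of lens 1, so d_o2 = L - d_i1 = 20.5 - (-4.000) = 24.500 cm.
Second lens: d_i2 = 1/(1/5.5 - 1/(24.500)) = 7.092 cm.
m_2 = -(7.092)/(24.500) = -0.2895.
Overall magnification: m = m_1 m_2 = -0.5789.

-0.579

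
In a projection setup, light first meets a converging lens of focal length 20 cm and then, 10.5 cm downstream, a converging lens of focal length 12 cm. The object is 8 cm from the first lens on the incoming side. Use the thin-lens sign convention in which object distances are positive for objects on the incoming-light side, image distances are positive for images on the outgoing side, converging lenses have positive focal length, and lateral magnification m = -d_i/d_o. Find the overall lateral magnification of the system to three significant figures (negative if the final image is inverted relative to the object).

-1.69

Lens 1: 1/d_i1 = 1/f_1 - 1/d_o1 = 1/20 - 1/8 = -0.07500 cm^-1, so d_i1 = -13.333 cm.
m_1 = -(-13.333)/8 = 1.6667.
The intermediate image is virtual, 13.333 cm to the left of lens 1, so d_o2 = L - d_i1 = 10.5 - (-13.333) = 23.833 cm.
Lens 2: 1/d_i2 = 1/f_2 - 1/d_o2 = 1/12 - 1/(23.833) = 0.04138 cm^-1, so d_i2 = 24.169 cm.
m_2 = -(24.169)/(23.833) = -1.0141.
Overall magnification: m = m_1 m_2 = -1.6901.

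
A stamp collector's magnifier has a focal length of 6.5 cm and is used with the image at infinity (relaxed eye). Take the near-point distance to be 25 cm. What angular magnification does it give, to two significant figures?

3.8

M = D/f = 25/6.5 = 3.846.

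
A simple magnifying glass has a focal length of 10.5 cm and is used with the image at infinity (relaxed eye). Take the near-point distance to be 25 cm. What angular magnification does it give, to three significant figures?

M = D/f = 25/10.5 = 2.381.

2.38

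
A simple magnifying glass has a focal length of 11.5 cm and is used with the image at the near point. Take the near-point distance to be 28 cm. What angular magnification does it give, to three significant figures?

M = 1 + D/f = 1 + 28/11.5 = 3.435.

3.43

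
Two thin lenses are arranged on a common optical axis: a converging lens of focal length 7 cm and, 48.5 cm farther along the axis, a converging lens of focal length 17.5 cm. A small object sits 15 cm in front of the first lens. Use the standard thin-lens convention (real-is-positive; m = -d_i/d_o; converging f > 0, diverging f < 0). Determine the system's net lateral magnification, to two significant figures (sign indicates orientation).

0.86

Applying the thin-lens equation to the first lens, 1/7 = 1/15 + 1/d_i1, which gives d_i1 = 13.125 cm.
Its lateral magnification is m_1 = -d_i1/d_o1 = -(13.125)/15 = -0.8750.
That image sits 35.375 cm in front of the second lens, so d_o2 = 35.375 cm.
Applying the thin-lens equation again with f_2 = 17.5 cm and d_o2 = 35.375 cm gives d_i2 = 34.633 cm.
m_2 = -(34.633)/(35.375) = -0.9790.
Total m = m_1 x m_2 = (-0.8750)(-0.9790) = 0.8566.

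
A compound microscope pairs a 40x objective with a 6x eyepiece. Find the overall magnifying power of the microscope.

240

The overall magnification of a compound microscope is the product of the objective and eyepiece magnifications:
M = M_obj x M_eye = 40 x 6 = 240.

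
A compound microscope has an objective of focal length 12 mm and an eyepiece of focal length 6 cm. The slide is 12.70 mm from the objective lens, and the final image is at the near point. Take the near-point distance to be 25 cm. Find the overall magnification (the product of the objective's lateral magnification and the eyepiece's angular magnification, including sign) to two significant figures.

-89

Convert to cm: f_obj = 12 mm = 1.2 cm; d_o = 12.70 mm = 1.27 cm.
Objective: 1/d_i = 1/f_obj - 1/d_o = 1/1.2 - 1/1.27 = 0.04593 cm^-1, so d_i = 21.771 cm.
m_obj = -d_i/d_o = -21.771/1.27 = -17.143.
Eyepiece angular magnification (image at near point): M_eye = 1 + D/f_e = 1 + 25/6 = 5.167.
Overall M = m_obj x M_eye = (-17.143)(5.167) = -88.57.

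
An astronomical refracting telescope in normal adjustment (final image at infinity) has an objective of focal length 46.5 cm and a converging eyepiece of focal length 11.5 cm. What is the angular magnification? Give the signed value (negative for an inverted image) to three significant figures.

M = -f_obj/f_eye = -46.5/(11.5) = -4.043.

-4.04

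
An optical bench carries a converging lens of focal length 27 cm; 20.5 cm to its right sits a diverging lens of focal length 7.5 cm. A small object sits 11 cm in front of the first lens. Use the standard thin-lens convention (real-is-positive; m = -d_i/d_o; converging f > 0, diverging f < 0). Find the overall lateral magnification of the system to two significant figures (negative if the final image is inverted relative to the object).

Applying the thin-lens equation to the first lens, 1/27 = 1/11 + 1/d_i1, which gives d_i1 = -18.562 cm.
Its lateral magnification is m_1 = -d_i1/d_o1 = -(-18.562)/11 = 1.6875.
The intermediate image is virtual, 18.562 cm to the left of lens 1, so d_o2 = L - d_i1 = 20.5 - (-18.562) = 39.062 cm.
Applying the thin-lens equation again with f_2 = -7.5 cm and d_o2 = 39.062 cm gives d_i2 = -6.292 cm.
m_2 = -(-6.292)/(39.062) = 0.1611.
The system's lateral magnification is m_1 m_2 = (1.6875)(0.1611) = 0.2718.

0.27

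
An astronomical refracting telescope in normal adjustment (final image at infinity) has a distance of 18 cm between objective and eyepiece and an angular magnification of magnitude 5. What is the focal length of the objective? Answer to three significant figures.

15.0 cm

In normal adjustment the tube length equals f_obj + f_eye and |M| = f_obj/f_eye.
So f_obj = 5 f_eye and 5 f_eye + f_eye = 18 cm, giving f_eye = 18/6 = 3.000 cm and f_obj = 15.000 cm.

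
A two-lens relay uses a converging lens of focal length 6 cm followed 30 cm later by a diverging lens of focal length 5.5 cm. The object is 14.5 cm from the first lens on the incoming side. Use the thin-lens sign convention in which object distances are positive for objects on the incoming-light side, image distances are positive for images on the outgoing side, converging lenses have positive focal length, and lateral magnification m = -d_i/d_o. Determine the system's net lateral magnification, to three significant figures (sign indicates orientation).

-0.154

First lens: d_i1 = 1/(1/6 - 1/14.5) = 10.235 cm.
m_1 = -(10.235)/14.5 = -0.7059.
The intermediate image is 10.235 cm to the right of lens 1, so d_o2 = L - d_i1 = 30 - 10.235 = 19.765 cm.
Second lens: d_i2 = 1/(1/(-5.5) - 1/(19.765)) = -4.303 cm.
m_2 = -(-4.303)/(19.765) = 0.2177.
The system's lateral magnification is m_1 m_2 = (-0.7059)(0.2177) = -0.1537.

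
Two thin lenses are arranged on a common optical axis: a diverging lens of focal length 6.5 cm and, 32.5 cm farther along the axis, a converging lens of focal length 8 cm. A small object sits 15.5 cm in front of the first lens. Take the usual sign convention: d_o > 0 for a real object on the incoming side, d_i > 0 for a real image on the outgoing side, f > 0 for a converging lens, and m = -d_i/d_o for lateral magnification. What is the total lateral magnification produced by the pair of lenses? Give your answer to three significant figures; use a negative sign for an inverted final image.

First lens: d_i1 = 1/(1/(-6.5) - 1/15.5) = -4.580 cm.
m_1 = -(-4.580)/15.5 = 0.2955.
With d_i1 < 0 the first image is virtual and lies on the object side; the object distance for lens 2 is d_o2 = 32.5 - (-4.580) = 37.080 cm.
Second lens: d_i2 = 1/(1/8 - 1/(37.080)) = 10.201 cm.
m_2 = -(10.201)/(37.080) = -0.2751.
Overall magnification: m = m_1 m_2 = -0.0813.

-0.0813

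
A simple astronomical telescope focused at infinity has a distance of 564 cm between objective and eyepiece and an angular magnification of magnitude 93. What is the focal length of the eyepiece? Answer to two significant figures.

6.0 cm

In normal adjustment the tube length equals f_obj + f_eye and |M| = f_obj/f_eye.
So f_obj = 93 f_eye and 93 f_eye + f_eye = 564 cm, giving f_eye = 564/94 = 6.000 cm and f_obj = 558.000 cm.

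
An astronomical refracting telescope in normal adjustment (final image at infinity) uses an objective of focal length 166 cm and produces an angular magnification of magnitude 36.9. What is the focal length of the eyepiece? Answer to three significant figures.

|M| = f_obj/f_eye, so f_eye = f_obj/|M| = 166/36.9 = 4.499 cm.

4.50 cm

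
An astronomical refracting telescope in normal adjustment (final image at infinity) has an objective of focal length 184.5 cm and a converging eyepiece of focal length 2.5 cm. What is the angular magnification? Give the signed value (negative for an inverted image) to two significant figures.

M = -f_obj/f_eye = -184.5/(2.5) = -73.800.

-74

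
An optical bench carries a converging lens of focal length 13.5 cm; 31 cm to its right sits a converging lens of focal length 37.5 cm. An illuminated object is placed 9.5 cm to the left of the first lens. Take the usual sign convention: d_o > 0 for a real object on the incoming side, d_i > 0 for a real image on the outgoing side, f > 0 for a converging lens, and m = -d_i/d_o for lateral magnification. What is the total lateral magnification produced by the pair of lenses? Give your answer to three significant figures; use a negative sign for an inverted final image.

Lens 1: 1/d_i1 = 1/f_1 - 1/d_o1 = 1/13.5 - 1/9.5 = -0.03119 cm^-1, so d_i1 = -32.062 cm.
m_1 = -(-32.062)/9.5 = 3.3750.
The intermediate image is virtual, 32.062 cm to the left of lens 1, so d_o2 = L - d_i1 = 31 - (-32.062) = 63.062 cm.
Lens 2: 1/d_i2 = 1/f_2 - 1/d_o2 = 1/37.5 - 1/(63.062) = 0.01081 cm^-1, so d_i2 = 92.512 cm.
m_2 = -(92.512)/(63.062) = -1.4670.
Overall magnification: m = m_1 m_2 = -4.9511.

-4.95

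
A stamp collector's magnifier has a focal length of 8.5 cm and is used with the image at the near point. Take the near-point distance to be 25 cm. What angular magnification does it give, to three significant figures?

3.94

M = 1 + D/f = 1 + 25/8.5 = 3.941.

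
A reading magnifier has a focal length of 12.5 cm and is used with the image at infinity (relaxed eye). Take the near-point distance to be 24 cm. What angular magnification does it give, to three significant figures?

M = D/f = 24/12.5 = 1.920.

1.92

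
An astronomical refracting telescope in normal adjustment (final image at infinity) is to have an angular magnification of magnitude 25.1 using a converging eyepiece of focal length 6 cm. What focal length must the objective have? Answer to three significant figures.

|M| = f_obj/|f_eye|, so f_obj = |M| x |f_eye| = 25.1 x 6 = 150.600 cm.

151 cm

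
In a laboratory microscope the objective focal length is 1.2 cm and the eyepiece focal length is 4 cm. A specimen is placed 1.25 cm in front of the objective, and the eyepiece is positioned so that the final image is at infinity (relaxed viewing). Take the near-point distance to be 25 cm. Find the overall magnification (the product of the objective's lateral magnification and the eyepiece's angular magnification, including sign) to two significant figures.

Objective: 1/d_i = 1/f_obj - 1/d_o = 1/1.2 - 1/1.25 = 0.03333 cm^-1, so d_i = 30.000 cm.
m_obj = -d_i/d_o = -30.000/1.25 = -24.000.
Eyepiece angular magnification (image at infinity): M_eye = D/f_e = 25/4 = 6.250.
Overall M = m_obj x M_eye = (-24.000)(6.250) = -150.00.

-150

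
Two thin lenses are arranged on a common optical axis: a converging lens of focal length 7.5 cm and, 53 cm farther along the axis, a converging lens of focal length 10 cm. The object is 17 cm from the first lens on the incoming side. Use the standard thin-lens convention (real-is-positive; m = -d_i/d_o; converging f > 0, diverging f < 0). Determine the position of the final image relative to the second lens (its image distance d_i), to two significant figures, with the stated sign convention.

13 cm

Applying the thin-lens equation to the first lens, 1/7.5 = 1/17 + 1/d_i1, which gives d_i1 = 13.421 cm.
That image sits 39.579 cm in front of the second lens, so d_o2 = 39.579 cm.
Applying the thin-lens equation again with f_2 = 10 cm and d_o2 = 39.579 cm gives d_i2 = 13.381 cm.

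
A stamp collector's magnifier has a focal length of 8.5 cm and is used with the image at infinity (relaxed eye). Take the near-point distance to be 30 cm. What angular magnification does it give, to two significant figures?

M = D/f = 30/8.5 = 3.529.

3.5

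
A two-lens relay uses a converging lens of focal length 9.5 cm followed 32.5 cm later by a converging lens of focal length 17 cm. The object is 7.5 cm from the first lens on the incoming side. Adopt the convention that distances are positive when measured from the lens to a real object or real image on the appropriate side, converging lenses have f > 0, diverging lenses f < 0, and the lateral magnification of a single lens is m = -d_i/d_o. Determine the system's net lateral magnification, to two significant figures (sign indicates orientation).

First lens: d_i1 = 1/(1/9.5 - 1/7.5) = -35.625 cm.
m_1 = -(-35.625)/7.5 = 4.7500.
With d_i1 < 0 the first image is virtual and lies on the object side; the object distance for lens 2 is d_o2 = 32.5 - (-35.625) = 68.125 cm.
Second lens: d_i2 = 1/(1/17 - 1/(68.125)) = 22.653 cm.
m_2 = -(22.653)/(68.125) = -0.3325.
Total m = m_1 x m_2 = (4.7500)(-0.3325) = -1.5795.

-1.6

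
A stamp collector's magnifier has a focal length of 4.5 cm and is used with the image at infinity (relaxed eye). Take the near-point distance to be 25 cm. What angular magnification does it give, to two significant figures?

M = D/f = 25/4.5 = 5.556.

5.6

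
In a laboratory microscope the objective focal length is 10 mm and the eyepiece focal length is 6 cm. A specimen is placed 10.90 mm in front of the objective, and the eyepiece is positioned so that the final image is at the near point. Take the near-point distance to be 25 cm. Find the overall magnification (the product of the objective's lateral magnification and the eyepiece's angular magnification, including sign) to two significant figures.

-57

Convert to cm: f_obj = 10 mm = 1 cm; d_o = 10.90 mm = 1.09 cm.
Objective: 1/d_i = 1/f_obj - 1/d_o = 1/1 - 1/1.09 = 0.08257 cm^-1, so d_i = 12.111 cm.
m_obj = -d_i/d_o = -12.111/1.09 = -11.111.
Eyepiece angular magnification (image at near point): M_eye = 1 + D/f_e = 1 + 25/6 = 5.167.
Overall M = m_obj x M_eye = (-11.111)(5.167) = -57.41.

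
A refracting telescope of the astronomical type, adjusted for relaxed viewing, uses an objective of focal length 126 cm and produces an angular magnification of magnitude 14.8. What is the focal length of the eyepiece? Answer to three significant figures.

8.51 cm

|M| = f_obj/f_eye, so f_eye = f_obj/|M| = 126/14.8 = 8.514 cm.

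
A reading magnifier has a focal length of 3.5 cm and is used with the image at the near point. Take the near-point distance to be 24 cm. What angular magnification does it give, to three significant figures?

7.86

M = 1 + D/f = 1 + 24/3.5 = 7.857.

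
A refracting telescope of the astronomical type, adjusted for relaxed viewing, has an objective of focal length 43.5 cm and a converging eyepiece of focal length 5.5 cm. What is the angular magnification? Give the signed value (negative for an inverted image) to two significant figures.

M = -f_obj/f_eye = -43.5/(5.5) = -7.909.

-7.9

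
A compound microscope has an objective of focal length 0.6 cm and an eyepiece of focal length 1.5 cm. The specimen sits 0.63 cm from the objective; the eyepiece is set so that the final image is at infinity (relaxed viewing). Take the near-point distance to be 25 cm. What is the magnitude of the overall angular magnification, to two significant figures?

Objective: 1/d_i = 1/f_obj - 1/d_o = 1/0.6 - 1/0.63 = 0.07937 cm^-1, so d_i = 12.600 cm.
m_obj = -d_i/d_o = -12.600/0.63 = -20.000.
Eyepiece angular magnification (image at infinity): M_eye = D/f_e = 25/1.5 = 16.667.
Overall M = m_obj x M_eye = (-20.000)(16.667) = -333.33.
|M| = 333.33.

330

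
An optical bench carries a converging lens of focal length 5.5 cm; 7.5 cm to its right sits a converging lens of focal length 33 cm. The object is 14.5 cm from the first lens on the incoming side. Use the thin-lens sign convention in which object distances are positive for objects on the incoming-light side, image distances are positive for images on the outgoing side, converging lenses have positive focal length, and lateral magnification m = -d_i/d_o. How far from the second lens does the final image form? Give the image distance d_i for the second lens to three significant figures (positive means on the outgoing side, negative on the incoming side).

Applying the thin-lens equation to the first lens, 1/5.5 = 1/14.5 + 1/d_i1, which gives d_i1 = 8.861 cm.
Since 8.861 cm > 7.5 cm, the first image lies past the second lens and serves as a virtual object: d_o2 = L - d_i1 = -1.361 cm.
Applying the thin-lens equation again with f_2 = 33 cm and d_o2 = -1.361 cm gives d_i2 = 1.307 cm.

1.31 cm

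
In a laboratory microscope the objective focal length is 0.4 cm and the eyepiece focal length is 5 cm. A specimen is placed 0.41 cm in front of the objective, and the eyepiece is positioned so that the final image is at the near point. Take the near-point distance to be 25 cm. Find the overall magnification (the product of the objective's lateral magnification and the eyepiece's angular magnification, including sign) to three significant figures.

-240

Objective: 1/d_i = 1/f_obj - 1/d_o = 1/0.4 - 1/0.41 = 0.06098 cm^-1, so d_i = 16.400 cm.
m_obj = -d_i/d_o = -16.400/0.41 = -40.000.
Eyepiece angular magnification (image at near point): M_eye = 1 + D/f_e = 1 + 25/5 = 6.000.
Overall M = m_obj x M_eye = (-40.000)(6.000) = -240.00.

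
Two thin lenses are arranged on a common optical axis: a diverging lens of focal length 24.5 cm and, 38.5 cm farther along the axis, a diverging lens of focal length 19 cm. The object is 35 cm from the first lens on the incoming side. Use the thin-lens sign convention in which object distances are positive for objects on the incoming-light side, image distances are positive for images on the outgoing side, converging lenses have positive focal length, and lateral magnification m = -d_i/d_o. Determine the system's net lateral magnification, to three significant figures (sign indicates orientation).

First lens: d_i1 = 1/(1/(-24.5) - 1/35) = -14.412 cm.
m_1 = -(-14.412)/35 = 0.4118.
The intermediate image is virtual, 14.412 cm to the left of lens 1, so d_o2 = L - d_i1 = 38.5 - (-14.412) = 52.912 cm.
Second lens: d_i2 = 1/(1/(-19) - 1/(52.912)) = -13.980 cm.
m_2 = -(-13.980)/(52.912) = 0.2642.
Total m = m_1 x m_2 = (0.4118)(0.2642) = 0.1088.

0.109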